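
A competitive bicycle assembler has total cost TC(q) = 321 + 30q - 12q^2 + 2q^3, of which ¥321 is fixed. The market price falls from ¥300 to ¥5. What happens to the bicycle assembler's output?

MC = 30 - 24q + 6q^2; the shutdown threshold is min AVC = ¥12 (at q = 3).
At P = ¥300 ≥ min AVC, set P = MC on the rising branch: q = 9.
At P = ¥5 < min AVC = ¥12, price no longer covers variable cost at any output, so the firm shuts down: q = 0.

Output falls from 9 to 0 (the firm shuts down)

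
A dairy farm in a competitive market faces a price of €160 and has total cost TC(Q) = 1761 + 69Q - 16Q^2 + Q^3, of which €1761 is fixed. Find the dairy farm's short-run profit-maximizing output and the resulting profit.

Profit = -€71 at Q = 13

AVC = 69 - 16Q + Q^2 has its minimum €5 at Q = 8; price €160 clears that bar, so the firm operates.
With MC = 69 - 32Q + 3Q^2, P = MC on the upward-sloping part at Q* = 13.
TR = 160·13 = 2080. TC = 1761 + 390 = 2151. Profit = 2080 − 2151 = -€71.
That loss of €71 beats the €1761 the firm would lose by shutting down; producing recovers €1690 of fixed cost.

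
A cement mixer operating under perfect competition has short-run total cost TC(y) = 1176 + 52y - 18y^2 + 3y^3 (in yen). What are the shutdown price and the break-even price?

Shutdown price = min AVC. AVC = 52 - 18y + 3y^2, with vertex at y = 3 and minimum ¥25.
ATC = 1176/y + 52 - 18y + 3y^2. Setting dATC/dy = −1176/y^2 − 18 + 6y = 0 gives y = 7 (since 6·7^3 − 18·7^2 = 1176).
min ATC = 1176/7 + 52 − 18·7 + 3·7^2 = ¥241. That is the break-even price.
Between these two prices the firm operates at a loss; above ¥241 it earns a profit.

Shutdown price = ¥25; break-even price = ¥241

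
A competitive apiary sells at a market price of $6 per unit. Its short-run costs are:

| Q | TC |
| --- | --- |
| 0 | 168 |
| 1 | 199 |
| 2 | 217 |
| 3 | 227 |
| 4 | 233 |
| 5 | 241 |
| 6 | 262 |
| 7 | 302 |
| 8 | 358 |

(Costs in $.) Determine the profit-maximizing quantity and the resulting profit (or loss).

Profit at each row (π = 6Q − TC): Q=0: -168; Q=1: -193; Q=2: -205; Q=3: -209; Q=4: -209; Q=5: -211; Q=6: -226; Q=7: -260; Q=8: -310.
Profit is highest at Q = 0. Equivalently, the lowest AVC in the table is 73/5 ≈ $14.60 at Q = 5, and P = $6 falls below it — price never covers variable cost, so the firm shuts down and loses only its fixed cost.

Q = 0 (shut down); profit = -$168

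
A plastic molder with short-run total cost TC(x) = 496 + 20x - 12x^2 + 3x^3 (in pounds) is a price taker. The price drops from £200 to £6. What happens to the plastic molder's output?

AVC = 20 - 12x + 3x^2, minimized at x = 2 where min AVC = £8. MC = 20 - 24x + 9x^2.
With P = £200 above the shutdown price, P = MC gives x = 6.
At P = £6 < min AVC = £8, price no longer covers variable cost at any output, so the firm shuts down: x = 0.

Output falls from 6 to 0 (the firm shuts down)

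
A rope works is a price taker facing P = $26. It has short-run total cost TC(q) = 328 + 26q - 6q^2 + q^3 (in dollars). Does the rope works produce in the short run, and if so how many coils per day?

Produce at q = 4

From TC, MC = TC'(q) = 26 - 12q + 3q^2 and AVC = VC/q = 26 - 6q + q^2.
AVC is minimized where dAVC/dq = -6 + 2q = 0, at q = 3; min AVC = 26 - 6·3 + 3^2 = $17.
Because $26 ≥ $17, revenue can cover variable cost; the firm operates.
Solving P = MC: -12q + 3q^2 = 0 ⇒ q = 0 or 4. On the upward-sloping branch, q* = 4.
Check: AVC at q = 4 is $18 ≤ P, so revenue covers variable cost.
Profit = P·q − TC = 26·4 − 400 = -$296, a loss, but smaller than the $328 fixed cost the firm would lose by shutting down.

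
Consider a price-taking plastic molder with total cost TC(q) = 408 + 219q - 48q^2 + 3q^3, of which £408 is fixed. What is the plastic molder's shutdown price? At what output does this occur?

£27 per unit, at q = 8

Short-run supply begins at min AVC. From VC = 219q - 48q^2 + 3q^3, AVC = 219 - 48q + 3q^2.
At the minimum of AVC, MC = AVC. MC = 219 - 96q + 9q^2; setting MC = AVC gives 6q^2 - 48q = 0, so q = 8. min AVC = 27.
So the shutdown price is £27.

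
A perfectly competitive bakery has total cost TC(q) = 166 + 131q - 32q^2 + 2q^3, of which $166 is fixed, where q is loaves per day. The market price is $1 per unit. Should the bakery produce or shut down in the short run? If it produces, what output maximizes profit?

From TC, MC = TC'(q) = 131 - 64q + 6q^2 and AVC = VC/q = 131 - 32q + 2q^2.
AVC hits its minimum where MC = AVC, at q = 8, giving min AVC = 131 - 32·8 + 2·8^2 = $3.
P = $1 lies below min AVC = $3; no output level covers variable cost.
Shutting down limits the loss to fixed cost, $166.

Shut down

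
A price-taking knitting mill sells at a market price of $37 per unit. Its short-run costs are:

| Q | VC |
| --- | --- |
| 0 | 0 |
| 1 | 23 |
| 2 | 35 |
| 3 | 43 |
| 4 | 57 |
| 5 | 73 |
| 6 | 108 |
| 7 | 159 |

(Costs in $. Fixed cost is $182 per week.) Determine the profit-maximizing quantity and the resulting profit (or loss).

Compute π = P·Q − TC at each output: Q=0: -182; Q=1: -168; Q=2: -143; Q=3: -114; Q=4: -91; Q=5: -70; Q=6: -68; Q=7: -82.
Profit is maximized at Q = 6. AVC there is 108/6 = $18 ≤ P, so producing beats shutting down (which would give -$182).

Q = 6; profit = -$68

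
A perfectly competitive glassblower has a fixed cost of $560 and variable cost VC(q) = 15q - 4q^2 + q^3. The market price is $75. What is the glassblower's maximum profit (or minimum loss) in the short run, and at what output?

AVC = 15 - 4q + q^2; min AVC = $11 at q = 2. Since P = $75 ≥ min AVC, the firm produces.
MC = 15 - 8q + 3q^2. Setting P = MC and taking the root on the rising branch gives q* = 6.
TR = 75·6 = 450. TC = 560 + 162 = 722. Profit = 450 − 722 = -$272.
That loss of $272 beats the $560 the firm would lose by shutting down; producing recovers $288 of fixed cost.

Profit = -$272 at q = 6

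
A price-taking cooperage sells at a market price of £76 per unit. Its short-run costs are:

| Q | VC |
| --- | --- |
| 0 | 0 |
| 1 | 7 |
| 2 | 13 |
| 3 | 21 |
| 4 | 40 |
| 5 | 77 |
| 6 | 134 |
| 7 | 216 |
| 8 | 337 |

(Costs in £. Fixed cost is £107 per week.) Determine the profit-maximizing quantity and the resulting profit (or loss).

Tabulate TR − TC: Q=0: -107; Q=1: -38; Q=2: 32; Q=3: 100; Q=4: 157; Q=5: 196; Q=6: 215; Q=7: 209; Q=8: 164.
Profit is maximized at Q = 6. AVC there is 134/6 = £22.33 ≤ P, so producing beats shutting down (which would give -£107).

Q = 6; profit = £215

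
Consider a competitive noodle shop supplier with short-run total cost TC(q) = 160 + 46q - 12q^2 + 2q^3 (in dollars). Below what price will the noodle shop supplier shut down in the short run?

The firm shuts down when price falls below the minimum of average variable cost. AVC = VC/q = 46 - 12q + 2q^2.
dAVC/dq = -12 + 4q = 0 gives q = 3. min AVC = 46 - 12·3 + 2·3^2 = 28.
So the shutdown price is $28.

$28 per unit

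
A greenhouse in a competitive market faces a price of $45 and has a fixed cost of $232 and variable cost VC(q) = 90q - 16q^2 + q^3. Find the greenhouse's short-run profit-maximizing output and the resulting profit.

AVC = 90 - 16q + q^2; min AVC = $26 at q = 8. Since P = $45 ≥ min AVC, the firm produces.
With MC = 90 - 32q + 3q^2, P = MC on the upward-sloping part at q* = 9.
TR = 45·9 = 405. TC = 232 + 243 = 475. Profit = 405 − 475 = -$70.
By producing, the firm covers all variable cost plus $162 of fixed cost; shutting down would lose the full $232.

Profit = -$70 at q = 9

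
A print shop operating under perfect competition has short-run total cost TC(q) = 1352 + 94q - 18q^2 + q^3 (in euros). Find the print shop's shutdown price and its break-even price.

Shutdown price = €13; break-even price = €133

AVC = 94 - 18q + q^2; minimized at q = 9, giving min AVC = €13. That is the shutdown price.
ATC = 1352/q + 94 - 18q + q^2. Setting dATC/dq = −1352/q^2 − 18 + 2q = 0 gives q = 13 (since 2·13^3 − 18·13^2 = 1352).
min ATC = 1352/13 + 94 − 18·13 + 13^2 = €133. That is the break-even price.
Between these two prices the firm operates at a loss; above €133 it earns a profit.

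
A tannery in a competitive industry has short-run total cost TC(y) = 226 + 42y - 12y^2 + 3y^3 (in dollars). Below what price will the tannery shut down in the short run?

The shutdown price is the minimum of AVC. VC = 42y - 12y^2 + 3y^3, so AVC = 42 - 12y + 3y^2.
At the minimum of AVC, MC = AVC. MC = 42 - 24y + 9y^2; setting MC = AVC gives 6y^2 - 12y = 0, so y = 2. min AVC = 30.
For P < $30 the firm produces nothing.

$30 per unit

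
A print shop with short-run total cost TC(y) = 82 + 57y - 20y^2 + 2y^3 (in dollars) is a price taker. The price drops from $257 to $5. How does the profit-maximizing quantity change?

Output falls from 10 to 0 (the firm shuts down)

MC = 57 - 40y + 6y^2; the shutdown threshold is min AVC = $7 (at y = 5).
With P = $257 above the shutdown price, P = MC gives y = 10.
At P = $5 < min AVC = $7, price no longer covers variable cost at any output, so the firm shuts down: y = 0.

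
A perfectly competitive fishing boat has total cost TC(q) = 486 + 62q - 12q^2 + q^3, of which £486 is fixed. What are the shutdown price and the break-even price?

Shutdown price = £26; break-even price = £89

Shutdown price = min AVC. AVC = 62 - 12q + q^2, with vertex at q = 6 and minimum £26.
ATC = 486/q + 62 - 12q + q^2. Setting dATC/dq = −486/q^2 − 12 + 2q = 0 gives q = 9 (since 2·9^3 − 12·9^2 = 486).
min ATC = 486/9 + 62 − 12·9 + 9^2 = £89. That is the break-even price.
For £26 ≤ P < £89 the firm produces at a loss; below £26 it shuts down.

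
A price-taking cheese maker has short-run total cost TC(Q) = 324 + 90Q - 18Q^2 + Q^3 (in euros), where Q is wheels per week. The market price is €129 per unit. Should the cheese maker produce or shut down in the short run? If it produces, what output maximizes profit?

From TC, MC = TC'(Q) = 90 - 36Q + 3Q^2 and AVC = VC/Q = 90 - 18Q + Q^2.
AVC hits its minimum where MC = AVC, at Q = 9, giving min AVC = 90 - 18·9 + 9^2 = €9.
P = €129 exceeds min AVC = €9, so the firm stays open.
Set P = MC: 129 = 90 - 36Q + 3Q^2 → -39 - 36Q + 3Q^2 = 0. The roots are Q = -1 and Q = 13; the profit-maximizing output is on the rising part of MC, so Q* = 13.
Check: AVC at Q = 13 is €25 ≤ P, so revenue covers variable cost.
Profit = P·Q − TC = 129·13 − 649 = €1028.

Produce at Q = 13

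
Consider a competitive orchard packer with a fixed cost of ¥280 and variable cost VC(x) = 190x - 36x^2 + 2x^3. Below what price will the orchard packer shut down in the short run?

The shutdown price is the minimum of AVC. VC = 190x - 36x^2 + 2x^3, so AVC = 190 - 36x + 2x^2.
At the minimum of AVC, MC = AVC. MC = 190 - 72x + 6x^2; setting MC = AVC gives 4x^2 - 36x = 0, so x = 9. min AVC = 28.
For P < ¥28 the firm produces nothing.

¥28 per unit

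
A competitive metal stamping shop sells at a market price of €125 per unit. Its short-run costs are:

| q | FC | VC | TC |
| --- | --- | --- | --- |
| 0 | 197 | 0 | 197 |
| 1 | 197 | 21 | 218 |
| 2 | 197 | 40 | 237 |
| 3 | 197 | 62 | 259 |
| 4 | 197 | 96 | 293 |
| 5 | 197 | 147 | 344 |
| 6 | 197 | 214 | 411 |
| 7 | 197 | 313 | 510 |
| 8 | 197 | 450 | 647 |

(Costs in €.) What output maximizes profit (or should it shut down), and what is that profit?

q = 7; profit = €365

Compute π = P·q − TC at each output: q=0: -197; q=1: -93; q=2: 13; q=3: 116; q=4: 207; q=5: 281; q=6: 339; q=7: 365; q=8: 353.
Profit is maximized at q = 7. AVC there is 313/7 = €44.71 ≤ P, so producing beats shutting down (which would give -€197).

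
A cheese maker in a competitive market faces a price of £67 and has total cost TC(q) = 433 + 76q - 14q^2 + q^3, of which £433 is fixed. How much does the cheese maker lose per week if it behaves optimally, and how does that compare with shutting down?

AVC = 76 - 14q + q^2; min AVC = £27 at q = 7. Since P = £67 ≥ min AVC, the firm produces.
With MC = 76 - 28q + 3q^2, P = MC on the upward-sloping part at q* = 9.
TR = 67·9 = 603. TC = 433 + 279 = 712. Profit = 603 − 712 = -£109.
Shutting down would mean losing the fixed cost of £433, so operating at a loss of £109 is better by £324.

Profit = -£109 at q = 9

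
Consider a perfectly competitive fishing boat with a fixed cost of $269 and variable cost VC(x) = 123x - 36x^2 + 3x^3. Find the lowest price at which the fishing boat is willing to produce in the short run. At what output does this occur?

The shutdown price is the minimum of AVC. VC = 123x - 36x^2 + 3x^3, so AVC = 123 - 36x + 3x^2.
At the minimum of AVC, MC = AVC. MC = 123 - 72x + 9x^2; setting MC = AVC gives 6x^2 - 36x = 0, so x = 6. min AVC = 15.
So the shutdown price is $15.

$15 per unit, at x = 6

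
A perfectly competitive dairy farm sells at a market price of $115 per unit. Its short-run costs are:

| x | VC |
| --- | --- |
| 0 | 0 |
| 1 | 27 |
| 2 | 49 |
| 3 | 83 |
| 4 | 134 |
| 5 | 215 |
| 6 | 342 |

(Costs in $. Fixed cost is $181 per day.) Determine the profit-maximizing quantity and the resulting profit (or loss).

x = 5; profit = $179

Compute π = P·x − TC at each output: x=0: -181; x=1: -93; x=2: 0; x=3: 81; x=4: 145; x=5: 179; x=6: 167.
Profit is maximized at x = 5. AVC there is 215/5 = $43 ≤ P, so producing beats shutting down (which would give -$181).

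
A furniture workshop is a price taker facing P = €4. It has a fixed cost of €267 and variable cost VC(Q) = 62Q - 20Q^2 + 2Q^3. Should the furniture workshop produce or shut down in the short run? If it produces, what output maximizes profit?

Shut down

Strip out fixed cost: VC = 62Q - 20Q^2 + 2Q^3. Then AVC = 62 - 20Q + 2Q^2 and MC = 62 - 40Q + 6Q^2.
AVC is minimized where dAVC/dQ = -20 + 4Q = 0, at Q = 5; min AVC = 62 - 20·5 + 2·5^2 = €12.
Since P = €4 < min AVC = €12, price fails to cover variable cost at any output.
The firm minimizes its loss by shutting down and losing only its fixed cost of €267.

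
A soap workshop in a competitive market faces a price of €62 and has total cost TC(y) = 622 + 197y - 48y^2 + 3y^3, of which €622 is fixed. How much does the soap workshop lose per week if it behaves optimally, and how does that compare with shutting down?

Profit = -€136 at y = 9

AVC = 197 - 48y + 3y^2; min AVC = €5 at y = 8. Since P = €62 ≥ min AVC, the firm produces.
MC = 197 - 96y + 9y^2. Setting P = MC and taking the root on the rising branch gives y* = 9.
TR = 62·9 = 558. TC = 622 + 72 = 694. Profit = 558 − 694 = -€136.
Shutting down would mean losing the fixed cost of €622, so operating at a loss of €136 is better by €486.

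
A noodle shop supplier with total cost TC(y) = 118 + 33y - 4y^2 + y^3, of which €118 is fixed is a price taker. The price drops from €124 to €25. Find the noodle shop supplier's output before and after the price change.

Output falls from 7 to 0 (the firm shuts down)

MC = 33 - 8y + 3y^2; the shutdown threshold is min AVC = €29 (at y = 2).
At P = €124 ≥ min AVC, set P = MC on the rising branch: y = 7.
At P = €25 < min AVC = €29, price no longer covers variable cost at any output, so the firm shuts down: y = 0.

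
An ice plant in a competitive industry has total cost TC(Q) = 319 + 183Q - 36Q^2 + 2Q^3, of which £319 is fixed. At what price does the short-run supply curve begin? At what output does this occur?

The firm shuts down when price falls below the minimum of average variable cost. AVC = VC/Q = 183 - 36Q + 2Q^2.
At the minimum of AVC, MC = AVC. MC = 183 - 72Q + 6Q^2; setting MC = AVC gives 4Q^2 - 36Q = 0, so Q = 9. min AVC = 21.
So the shutdown price is £21.

£21 per unit, at Q = 9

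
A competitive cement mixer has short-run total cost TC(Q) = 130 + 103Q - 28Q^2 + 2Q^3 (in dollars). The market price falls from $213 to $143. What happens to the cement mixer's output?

MC = 103 - 56Q + 6Q^2; the shutdown threshold is min AVC = $5 (at Q = 7).
At P = $213 ≥ min AVC, set P = MC on the rising branch: Q = 11.
At P = $143 ≥ min AVC, set P = MC: Q = 10. The firm stays open but cuts output.

Output falls from 11 to 10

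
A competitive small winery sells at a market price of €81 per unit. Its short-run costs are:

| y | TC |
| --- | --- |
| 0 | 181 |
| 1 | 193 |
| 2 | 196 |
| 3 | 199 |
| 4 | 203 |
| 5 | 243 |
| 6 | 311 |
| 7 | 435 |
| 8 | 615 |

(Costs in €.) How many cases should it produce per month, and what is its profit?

y = 6; profit = €175

Compute π = P·y − TC at each output: y=0: -181; y=1: -112; y=2: -34; y=3: 44; y=4: 121; y=5: 162; y=6: 175; y=7: 132; y=8: 33.
Profit is maximized at y = 6. AVC there is 130/6 = €21.67 ≤ P, so producing beats shutting down (which would give -€181).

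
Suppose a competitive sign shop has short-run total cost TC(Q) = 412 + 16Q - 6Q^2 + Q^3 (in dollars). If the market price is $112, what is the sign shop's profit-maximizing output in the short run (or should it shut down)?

From TC, MC = TC'(Q) = 16 - 12Q + 3Q^2 and AVC = VC/Q = 16 - 6Q + Q^2.
The AVC parabola has its vertex at Q = 6/2 = 3, where AVC = 16 - 6·3 + 3^2 = $7.
P = $112 exceeds min AVC = $7, so the firm stays open.
Solving P = MC: -96 - 12Q + 3Q^2 = 0 ⇒ Q = -4 or 8. On the upward-sloping branch, Q* = 8.
Check: AVC at Q = 8 is $32 ≤ P, so revenue covers variable cost.
Profit = P·Q − TC = 112·8 − 668 = $228.

Produce at Q = 8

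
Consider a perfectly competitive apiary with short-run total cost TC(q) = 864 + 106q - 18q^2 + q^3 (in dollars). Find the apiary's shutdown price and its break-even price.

Shutdown price = $25; break-even price = $106

AVC = 106 - 18q + q^2; minimized at q = 9, giving min AVC = $25. That is the shutdown price.
ATC = 864/q + 106 - 18q + q^2. Setting dATC/dq = −864/q^2 − 18 + 2q = 0 gives q = 12 (since 2·12^3 − 18·12^2 = 864).
min ATC = 864/12 + 106 − 18·12 + 12^2 = $106. That is the break-even price.
For $25 ≤ P < $106 the firm produces at a loss; below $25 it shuts down.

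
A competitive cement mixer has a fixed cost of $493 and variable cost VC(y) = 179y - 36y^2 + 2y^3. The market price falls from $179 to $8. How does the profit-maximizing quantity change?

AVC = 179 - 36y + 2y^2, minimized at y = 9 where min AVC = $17. MC = 179 - 72y + 6y^2.
With P = $179 above the shutdown price, P = MC gives y = 12.
At P = $8 < min AVC = $17, price no longer covers variable cost at any output, so the firm shuts down: y = 0.

Output falls from 12 to 0 (the firm shuts down)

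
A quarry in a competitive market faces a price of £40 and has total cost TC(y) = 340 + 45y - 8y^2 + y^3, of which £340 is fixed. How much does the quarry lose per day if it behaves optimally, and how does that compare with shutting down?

Profit = -£290 at y = 5

AVC = 45 - 8y + y^2 has its minimum £29 at y = 4; price £40 clears that bar, so the firm operates.
MC = 45 - 16y + 3y^2. Setting P = MC and taking the root on the rising branch gives y* = 5.
TR = 40·5 = 200. TC = 340 + 150 = 490. Profit = 200 − 490 = -£290.
Shutting down would mean losing the fixed cost of £340, so operating at a loss of £290 is better by £50.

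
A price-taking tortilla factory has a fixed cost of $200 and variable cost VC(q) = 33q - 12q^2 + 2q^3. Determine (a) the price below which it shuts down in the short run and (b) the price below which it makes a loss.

Shutdown price = min AVC. AVC = 33 - 12q + 2q^2, with vertex at q = 3 and minimum $15.
ATC = 200/q + 33 - 12q + 2q^2. Setting dATC/dq = −200/q^2 − 12 + 4q = 0 gives q = 5 (since 4·5^3 − 12·5^2 = 200).
min ATC = 200/5 + 33 − 12·5 + 2·5^2 = $63. That is the break-even price.
For $15 ≤ P < $63 the firm produces at a loss; below $15 it shuts down.

Shutdown price = $15; break-even price = $63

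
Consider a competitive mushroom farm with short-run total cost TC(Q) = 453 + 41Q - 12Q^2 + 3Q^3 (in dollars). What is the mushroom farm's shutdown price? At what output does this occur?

$29 per unit, at Q = 2

The firm shuts down when price falls below the minimum of average variable cost. AVC = VC/Q = 41 - 12Q + 3Q^2.
At the minimum of AVC, MC = AVC. MC = 41 - 24Q + 9Q^2; setting MC = AVC gives 6Q^2 - 12Q = 0, so Q = 2. min AVC = 29.
The firm shuts down for any P below $29.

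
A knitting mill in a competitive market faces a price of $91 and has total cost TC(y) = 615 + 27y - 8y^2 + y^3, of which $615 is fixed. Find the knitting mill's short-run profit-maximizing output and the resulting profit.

Profit = -$103 at y = 8

AVC = 27 - 8y + y^2; min AVC = $11 at y = 4. Since P = $91 ≥ min AVC, the firm produces.
MC = 27 - 16y + 3y^2. Setting P = MC and taking the root on the rising branch gives y* = 8.
TR = 91·8 = 728. TC = 615 + 216 = 831. Profit = 728 − 831 = -$103.
By producing, the firm covers all variable cost plus $512 of fixed cost; shutting down would lose the full $615.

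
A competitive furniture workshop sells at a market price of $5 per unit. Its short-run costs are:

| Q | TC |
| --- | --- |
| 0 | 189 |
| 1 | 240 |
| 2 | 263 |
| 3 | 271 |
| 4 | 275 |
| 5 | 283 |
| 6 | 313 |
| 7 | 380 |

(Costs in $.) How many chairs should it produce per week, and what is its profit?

Profit at each row (π = 5Q − TC): Q=0: -189; Q=1: -235; Q=2: -253; Q=3: -256; Q=4: -255; Q=5: -258; Q=6: -283; Q=7: -345.
Profit is highest at Q = 0. Equivalently, the lowest AVC in the table is 94/5 ≈ $18.80 at Q = 5, and P = $5 falls below it — price never covers variable cost, so the firm shuts down and loses only its fixed cost.

Q = 0 (shut down); profit = -$189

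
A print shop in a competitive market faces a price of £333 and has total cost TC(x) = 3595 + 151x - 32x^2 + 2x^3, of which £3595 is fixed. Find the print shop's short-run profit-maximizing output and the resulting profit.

AVC = 151 - 32x + 2x^2 has its minimum £23 at x = 8; price £333 clears that bar, so the firm operates.
With MC = 151 - 64x + 6x^2, P = MC on the upward-sloping part at x* = 13.
TR = 333·13 = 4329. TC = 3595 + 949 = 4544. Profit = 4329 − 4544 = -£215.
That loss of £215 beats the £3595 the firm would lose by shutting down; producing recovers £3380 of fixed cost.

Profit = -£215 at x = 13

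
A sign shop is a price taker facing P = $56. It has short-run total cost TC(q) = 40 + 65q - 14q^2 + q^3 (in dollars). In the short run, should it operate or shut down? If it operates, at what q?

Produce at q = 9

Strip out fixed cost: VC = 65q - 14q^2 + q^3. Then AVC = 65 - 14q + q^2 and MC = 65 - 28q + 3q^2.
AVC hits its minimum where MC = AVC, at q = 7, giving min AVC = 65 - 14·7 + 7^2 = $16.
Since P = $56 ≥ min AVC = $16, price covers variable cost and the firm should produce.
Solving P = MC: 9 - 28q + 3q^2 = 0 ⇒ q = 1/3 or 9. On the upward-sloping branch, q* = 9.
Check: AVC at q = 9 is $20 ≤ P, so revenue covers variable cost.
Profit = P·q − TC = 56·9 − 220 = $284.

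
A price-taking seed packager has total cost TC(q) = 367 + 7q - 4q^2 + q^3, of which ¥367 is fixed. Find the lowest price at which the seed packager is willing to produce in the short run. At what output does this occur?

The shutdown price is the minimum of AVC. VC = 7q - 4q^2 + q^3, so AVC = 7 - 4q + q^2.
At the minimum of AVC, MC = AVC. MC = 7 - 8q + 3q^2; setting MC = AVC gives 2q^2 - 4q = 0, so q = 2. min AVC = 3.
For P < ¥3 the firm produces nothing.

¥3 per unit, at q = 2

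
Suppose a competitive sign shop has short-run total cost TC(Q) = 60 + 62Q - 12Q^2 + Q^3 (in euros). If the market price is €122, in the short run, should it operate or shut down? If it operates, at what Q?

Produce at Q = 10

Variable cost is VC = 62Q - 12Q^2 + Q^3, so AVC = VC/Q = 62 - 12Q + Q^2 and MC = dTC/dQ = 62 - 24Q + 3Q^2.
AVC hits its minimum where MC = AVC, at Q = 6, giving min AVC = 62 - 12·6 + 6^2 = €26.
P = €122 exceeds min AVC = €26, so the firm stays open.
P = MC gives -60 - 24Q + 3Q^2 = 0, with roots -2 and 10. Take the larger (rising MC): Q* = 10.
Check: AVC at Q = 10 is €42 ≤ P, so revenue covers variable cost.
Profit = P·Q − TC = 122·10 − 480 = €740.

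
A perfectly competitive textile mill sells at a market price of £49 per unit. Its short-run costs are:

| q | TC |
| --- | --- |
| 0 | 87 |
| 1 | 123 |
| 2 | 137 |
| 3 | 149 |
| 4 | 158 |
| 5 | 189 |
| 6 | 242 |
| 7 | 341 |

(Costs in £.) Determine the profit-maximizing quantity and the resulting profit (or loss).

Compute π = P·q − TC at each output: q=0: -87; q=1: -74; q=2: -39; q=3: -2; q=4: 38; q=5: 56; q=6: 52; q=7: 2.
Profit is maximized at q = 5. AVC there is 102/5 = £20.40 ≤ P, so producing beats shutting down (which would give -£87).

q = 5; profit = £56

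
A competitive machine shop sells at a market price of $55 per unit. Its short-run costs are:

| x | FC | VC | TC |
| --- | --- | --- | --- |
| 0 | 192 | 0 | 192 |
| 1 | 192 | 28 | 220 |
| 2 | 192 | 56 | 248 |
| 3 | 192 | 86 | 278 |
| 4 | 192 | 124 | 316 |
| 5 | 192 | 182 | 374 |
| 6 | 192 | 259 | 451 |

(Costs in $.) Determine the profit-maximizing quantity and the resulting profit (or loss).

x = 4; profit = -$96

Tabulate TR − TC: x=0: -192; x=1: -165; x=2: -138; x=3: -113; x=4: -96; x=5: -99; x=6: -121.
Profit is maximized at x = 4. AVC there is 124/4 = $31 ≤ P, so producing beats shutting down (which would give -$192).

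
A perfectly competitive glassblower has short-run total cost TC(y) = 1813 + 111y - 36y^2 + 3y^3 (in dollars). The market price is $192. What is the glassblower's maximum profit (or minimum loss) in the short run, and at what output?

AVC = 111 - 36y + 3y^2; min AVC = $3 at y = 6. Since P = $192 ≥ min AVC, the firm produces.
With MC = 111 - 72y + 9y^2, P = MC on the upward-sloping part at y* = 9.
TR = 192·9 = 1728. TC = 1813 + 270 = 2083. Profit = 1728 − 2083 = -$355.
By producing, the firm covers all variable cost plus $1458 of fixed cost; shutting down would lose the full $1813.

Profit = -$355 at y = 9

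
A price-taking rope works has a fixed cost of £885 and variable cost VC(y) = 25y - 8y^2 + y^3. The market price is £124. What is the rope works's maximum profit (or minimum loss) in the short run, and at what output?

AVC = 25 - 8y + y^2; min AVC = £9 at y = 4. Since P = £124 ≥ min AVC, the firm produces.
MC = 25 - 16y + 3y^2. Setting P = MC and taking the root on the rising branch gives y* = 9.
TR = 124·9 = 1116. TC = 885 + 306 = 1191. Profit = 1116 − 1191 = -£75.
That loss of £75 beats the £885 the firm would lose by shutting down; producing recovers £810 of fixed cost.

Profit = -£75 at y = 9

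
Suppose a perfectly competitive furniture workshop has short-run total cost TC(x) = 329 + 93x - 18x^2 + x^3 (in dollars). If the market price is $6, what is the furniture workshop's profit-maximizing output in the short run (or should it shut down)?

Variable cost is VC = 93x - 18x^2 + x^3, so AVC = VC/x = 93 - 18x + x^2 and MC = dTC/dx = 93 - 36x + 3x^2.
The AVC parabola has its vertex at x = 18/2 = 9, where AVC = 93 - 18·9 + 9^2 = $12.
P = $6 lies below min AVC = $12; no output level covers variable cost.
Best response: produce nothing and absorb the $329 fixed cost.

Shut down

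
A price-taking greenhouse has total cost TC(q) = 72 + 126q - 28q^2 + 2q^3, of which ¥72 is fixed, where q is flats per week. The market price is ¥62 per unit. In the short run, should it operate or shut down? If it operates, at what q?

Variable cost is VC = 126q - 28q^2 + 2q^3, so AVC = VC/q = 126 - 28q + 2q^2 and MC = dTC/dq = 126 - 56q + 6q^2.
AVC hits its minimum where MC = AVC, at q = 7, giving min AVC = 126 - 28·7 + 2·7^2 = ¥28.
Since P = ¥62 ≥ min AVC = ¥28, price covers variable cost and the firm should produce.
Solving P = MC: 64 - 56q + 6q^2 = 0 ⇒ q = 4/3 or 8. On the upward-sloping branch, q* = 8.
Check: AVC at q = 8 is ¥30 ≤ P, so revenue covers variable cost.
Profit = P·q − TC = 62·8 − 312 = ¥184.

Produce at q = 8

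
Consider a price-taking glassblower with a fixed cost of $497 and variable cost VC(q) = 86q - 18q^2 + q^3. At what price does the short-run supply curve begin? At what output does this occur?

$5 per unit, at q = 9

The shutdown price is the minimum of AVC. VC = 86q - 18q^2 + q^3, so AVC = 86 - 18q + q^2.
At the minimum of AVC, MC = AVC. MC = 86 - 36q + 3q^2; setting MC = AVC gives 2q^2 - 18q = 0, so q = 9. min AVC = 5.
The firm shuts down for any P below $5.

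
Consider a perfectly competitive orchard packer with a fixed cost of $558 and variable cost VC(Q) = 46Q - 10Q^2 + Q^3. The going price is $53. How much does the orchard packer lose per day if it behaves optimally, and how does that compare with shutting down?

Profit = -$362 at Q = 7

AVC = 46 - 10Q + Q^2 has its minimum $21 at Q = 5; price $53 clears that bar, so the firm operates.
With MC = 46 - 20Q + 3Q^2, P = MC on the upward-sloping part at Q* = 7.
TR = 53·7 = 371. TC = 558 + 175 = 733. Profit = 371 − 733 = -$362.
By producing, the firm covers all variable cost plus $196 of fixed cost; shutting down would lose the full $558.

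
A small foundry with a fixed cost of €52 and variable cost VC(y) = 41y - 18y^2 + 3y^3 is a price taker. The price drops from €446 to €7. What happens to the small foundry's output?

Output falls from 9 to 0 (the firm shuts down)

AVC = 41 - 18y + 3y^2, minimized at y = 3 where min AVC = €14. MC = 41 - 36y + 9y^2.
At P = €446 ≥ min AVC, set P = MC on the rising branch: y = 9.
At P = €7 < min AVC = €14, price no longer covers variable cost at any output, so the firm shuts down: y = 0.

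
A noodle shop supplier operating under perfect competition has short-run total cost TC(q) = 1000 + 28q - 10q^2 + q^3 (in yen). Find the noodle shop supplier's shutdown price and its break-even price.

AVC = 28 - 10q + q^2; minimized at q = 5, giving min AVC = ¥3. That is the shutdown price.
ATC = 1000/q + 28 - 10q + q^2. Setting dATC/dq = −1000/q^2 − 10 + 2q = 0 gives q = 10 (since 2·10^3 − 10·10^2 = 1000).
min ATC = 1000/10 + 28 − 10·10 + 10^2 = ¥128. That is the break-even price.
For ¥3 ≤ P < ¥128 the firm produces at a loss; below ¥3 it shuts down.

Shutdown price = ¥3; break-even price = ¥128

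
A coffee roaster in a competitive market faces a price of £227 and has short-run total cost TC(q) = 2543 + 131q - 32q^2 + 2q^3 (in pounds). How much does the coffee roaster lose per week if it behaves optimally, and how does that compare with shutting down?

Profit = -£239 at q = 12

AVC = 131 - 32q + 2q^2 has its minimum £3 at q = 8; price £227 clears that bar, so the firm operates.
MC = 131 - 64q + 6q^2. Setting P = MC and taking the root on the rising branch gives q* = 12.
TR = 227·12 = 2724. TC = 2543 + 420 = 2963. Profit = 2724 − 2963 = -£239.
That loss of £239 beats the £2543 the firm would lose by shutting down; producing recovers £2304 of fixed cost.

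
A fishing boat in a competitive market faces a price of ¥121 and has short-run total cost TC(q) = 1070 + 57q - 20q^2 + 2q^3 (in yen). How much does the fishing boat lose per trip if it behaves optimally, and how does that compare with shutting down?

AVC = 57 - 20q + 2q^2 has its minimum ¥7 at q = 5; price ¥121 clears that bar, so the firm operates.
MC = 57 - 40q + 6q^2. Setting P = MC and taking the root on the rising branch gives q* = 8.
TR = 121·8 = 968. TC = 1070 + 200 = 1270. Profit = 968 − 1270 = -¥302.
By producing, the firm covers all variable cost plus ¥768 of fixed cost; shutting down would lose the full ¥1070.

Profit = -¥302 at q = 8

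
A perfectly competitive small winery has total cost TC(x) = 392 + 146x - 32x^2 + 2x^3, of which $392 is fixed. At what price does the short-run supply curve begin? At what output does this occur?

Short-run supply begins at min AVC. From VC = 146x - 32x^2 + 2x^3, AVC = 146 - 32x + 2x^2.
At the minimum of AVC, MC = AVC. MC = 146 - 64x + 6x^2; setting MC = AVC gives 4x^2 - 32x = 0, so x = 8. min AVC = 18.
For P < $18 the firm produces nothing.

$18 per unit, at x = 8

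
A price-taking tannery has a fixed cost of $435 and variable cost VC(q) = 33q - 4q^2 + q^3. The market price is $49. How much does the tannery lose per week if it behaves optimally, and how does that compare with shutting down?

Profit = -$371 at q = 4

AVC = 33 - 4q + q^2; min AVC = $29 at q = 2. Since P = $49 ≥ min AVC, the firm produces.
With MC = 33 - 8q + 3q^2, P = MC on the upward-sloping part at q* = 4.
TR = 49·4 = 196. TC = 435 + 132 = 567. Profit = 196 − 567 = -$371.
Shutting down would mean losing the fixed cost of $435, so operating at a loss of $371 is better by $64.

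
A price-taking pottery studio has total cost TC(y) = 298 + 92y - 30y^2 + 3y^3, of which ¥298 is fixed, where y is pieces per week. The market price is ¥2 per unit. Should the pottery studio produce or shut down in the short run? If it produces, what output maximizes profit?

Shut down

From TC, MC = TC'(y) = 92 - 60y + 9y^2 and AVC = VC/y = 92 - 30y + 3y^2.
AVC hits its minimum where MC = AVC, at y = 5, giving min AVC = 92 - 30·5 + 3·5^2 = ¥17.
Since P = ¥2 < min AVC = ¥17, price fails to cover variable cost at any output.
The firm minimizes its loss by shutting down and losing only its fixed cost of ¥298.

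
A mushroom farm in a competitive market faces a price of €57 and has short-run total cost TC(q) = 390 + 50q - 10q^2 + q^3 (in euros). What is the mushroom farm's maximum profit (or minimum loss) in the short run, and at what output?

AVC = 50 - 10q + q^2; min AVC = €25 at q = 5. Since P = €57 ≥ min AVC, the firm produces.
With MC = 50 - 20q + 3q^2, P = MC on the upward-sloping part at q* = 7.
TR = 57·7 = 399. TC = 390 + 203 = 593. Profit = 399 − 593 = -€194.
That loss of €194 beats the €390 the firm would lose by shutting down; producing recovers €196 of fixed cost.

Profit = -€194 at q = 7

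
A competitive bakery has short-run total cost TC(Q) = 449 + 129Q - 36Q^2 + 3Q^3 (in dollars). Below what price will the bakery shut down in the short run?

The shutdown price is the minimum of AVC. VC = 129Q - 36Q^2 + 3Q^3, so AVC = 129 - 36Q + 3Q^2.
dAVC/dQ = -36 + 6Q = 0 gives Q = 6. min AVC = 129 - 36·6 + 3·6^2 = 21.
The firm shuts down for any P below $21.

$21 per unit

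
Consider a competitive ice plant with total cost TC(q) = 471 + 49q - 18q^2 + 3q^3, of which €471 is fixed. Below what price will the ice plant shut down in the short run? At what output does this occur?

The firm shuts down when price falls below the minimum of average variable cost. AVC = VC/q = 49 - 18q + 3q^2.
At the minimum of AVC, MC = AVC. MC = 49 - 36q + 9q^2; setting MC = AVC gives 6q^2 - 18q = 0, so q = 3. min AVC = 22.
So the shutdown price is €22.

€22 per unit, at q = 3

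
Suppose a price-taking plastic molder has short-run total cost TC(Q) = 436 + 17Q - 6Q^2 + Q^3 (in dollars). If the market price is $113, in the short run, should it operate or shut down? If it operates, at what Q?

Strip out fixed cost: VC = 17Q - 6Q^2 + Q^3. Then AVC = 17 - 6Q + Q^2 and MC = 17 - 12Q + 3Q^2.
The AVC parabola has its vertex at Q = 6/2 = 3, where AVC = 17 - 6·3 + 3^2 = $8.
Since P = $113 ≥ min AVC = $8, price covers variable cost and the firm should produce.
Solving P = MC: -96 - 12Q + 3Q^2 = 0 ⇒ Q = -4 or 8. On the upward-sloping branch, Q* = 8.
Check: AVC at Q = 8 is $33 ≤ P, so revenue covers variable cost.
Profit = P·Q − TC = 113·8 − 700 = $204.

Produce at Q = 8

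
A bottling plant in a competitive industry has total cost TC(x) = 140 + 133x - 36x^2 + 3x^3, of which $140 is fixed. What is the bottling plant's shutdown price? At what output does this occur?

The firm shuts down when price falls below the minimum of average variable cost. AVC = VC/x = 133 - 36x + 3x^2.
dAVC/dx = -36 + 6x = 0 gives x = 6. min AVC = 133 - 36·6 + 3·6^2 = 25.
For P < $25 the firm produces nothing.

$25 per unit, at x = 6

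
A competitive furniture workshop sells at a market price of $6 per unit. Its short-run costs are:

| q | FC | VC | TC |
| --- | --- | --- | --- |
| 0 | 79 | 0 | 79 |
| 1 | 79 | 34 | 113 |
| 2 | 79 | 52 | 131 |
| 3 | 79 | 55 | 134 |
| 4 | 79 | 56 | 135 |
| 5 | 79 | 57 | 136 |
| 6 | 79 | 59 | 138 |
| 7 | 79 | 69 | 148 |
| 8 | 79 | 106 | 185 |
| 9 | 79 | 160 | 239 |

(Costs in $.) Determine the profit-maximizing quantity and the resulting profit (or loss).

q = 0 (shut down); profit = -$79

Tabulate TR − TC: q=0: -79; q=1: -107; q=2: -119; q=3: -116; q=4: -111; q=5: -106; q=6: -102; q=7: -106; q=8: -137; q=9: -185.
Profit is highest at q = 0. Equivalently, the lowest AVC in the table is 59/6 ≈ $9.83 at q = 6, and P = $6 falls below it — price never covers variable cost, so the firm shuts down and loses only its fixed cost.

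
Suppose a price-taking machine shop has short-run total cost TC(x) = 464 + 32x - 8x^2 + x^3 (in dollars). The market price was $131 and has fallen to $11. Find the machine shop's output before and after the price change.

AVC = 32 - 8x + x^2, minimized at x = 4 where min AVC = $16. MC = 32 - 16x + 3x^2.
With P = $131 above the shutdown price, P = MC gives x = 9.
At P = $11 < min AVC = $16, price no longer covers variable cost at any output, so the firm shuts down: x = 0.

Output falls from 9 to 0 (the firm shuts down)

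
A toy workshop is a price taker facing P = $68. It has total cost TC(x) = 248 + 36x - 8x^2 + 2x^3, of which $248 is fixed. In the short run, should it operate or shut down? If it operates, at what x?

Produce at x = 4

From TC, MC = TC'(x) = 36 - 16x + 6x^2 and AVC = VC/x = 36 - 8x + 2x^2.
AVC hits its minimum where MC = AVC, at x = 2, giving min AVC = 36 - 8·2 + 2·2^2 = $28.
P = $68 exceeds min AVC = $28, so the firm stays open.
P = MC gives -32 - 16x + 6x^2 = 0, with roots -4/3 and 4. Take the larger (rising MC): x* = 4.
Check: AVC at x = 4 is $36 ≤ P, so revenue covers variable cost.
Profit = P·x − TC = 68·4 − 392 = -$120, a loss, but smaller than the $248 fixed cost the firm would lose by shutting down.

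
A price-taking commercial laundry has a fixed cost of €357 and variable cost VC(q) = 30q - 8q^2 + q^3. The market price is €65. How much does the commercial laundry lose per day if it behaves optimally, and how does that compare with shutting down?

Profit = -€63 at q = 7

AVC = 30 - 8q + q^2 has its minimum €14 at q = 4; price €65 clears that bar, so the firm operates.
With MC = 30 - 16q + 3q^2, P = MC on the upward-sloping part at q* = 7.
TR = 65·7 = 455. TC = 357 + 161 = 518. Profit = 455 − 518 = -€63.
By producing, the firm covers all variable cost plus €294 of fixed cost; shutting down would lose the full €357.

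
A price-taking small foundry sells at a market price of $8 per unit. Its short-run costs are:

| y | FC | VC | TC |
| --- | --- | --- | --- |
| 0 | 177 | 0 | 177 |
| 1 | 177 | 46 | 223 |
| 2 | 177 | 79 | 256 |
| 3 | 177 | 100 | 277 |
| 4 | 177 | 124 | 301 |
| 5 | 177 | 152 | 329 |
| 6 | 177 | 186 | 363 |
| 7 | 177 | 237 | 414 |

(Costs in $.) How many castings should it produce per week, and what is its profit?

Profit at each row (π = 8y − TC): y=0: -177; y=1: -215; y=2: -240; y=3: -253; y=4: -269; y=5: -289; y=6: -315; y=7: -358.
Profit is highest at y = 0. Equivalently, the lowest AVC in the table is 152/5 ≈ $30.40 at y = 5, and P = $8 falls below it — price never covers variable cost, so the firm shuts down and loses only its fixed cost.

y = 0 (shut down); profit = -$177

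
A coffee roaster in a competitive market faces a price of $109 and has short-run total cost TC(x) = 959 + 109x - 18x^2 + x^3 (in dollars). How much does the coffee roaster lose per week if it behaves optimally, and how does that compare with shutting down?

Profit = -$95 at x = 12

AVC = 109 - 18x + x^2 has its minimum $28 at x = 9; price $109 clears that bar, so the firm operates.
With MC = 109 - 36x + 3x^2, P = MC on the upward-sloping part at x* = 12.
TR = 109·12 = 1308. TC = 959 + 444 = 1403. Profit = 1308 − 1403 = -$95.
By producing, the firm covers all variable cost plus $864 of fixed cost; shutting down would lose the full $959.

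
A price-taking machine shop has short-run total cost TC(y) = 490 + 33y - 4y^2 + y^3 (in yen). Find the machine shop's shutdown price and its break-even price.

Shutdown price = min AVC. AVC = 33 - 4y + y^2, with vertex at y = 2 and minimum ¥29.
ATC = 490/y + 33 - 4y + y^2. Setting dATC/dy = −490/y^2 − 4 + 2y = 0 gives y = 7 (since 2·7^3 − 4·7^2 = 490).
min ATC = 490/7 + 33 − 4·7 + 7^2 = ¥124. That is the break-even price.
Between these two prices the firm operates at a loss; above ¥124 it earns a profit.

Shutdown price = ¥29; break-even price = ¥124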